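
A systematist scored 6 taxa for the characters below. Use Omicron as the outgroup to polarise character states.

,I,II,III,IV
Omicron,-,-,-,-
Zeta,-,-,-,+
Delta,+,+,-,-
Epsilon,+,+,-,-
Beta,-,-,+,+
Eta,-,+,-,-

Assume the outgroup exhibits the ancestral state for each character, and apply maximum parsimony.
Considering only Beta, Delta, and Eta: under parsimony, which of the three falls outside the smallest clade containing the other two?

Beta

The outgroup has state '-' for every character, so '+' is the derived state throughout.
I: derived state '+' in Delta and Epsilon only — synapomorphy for {Delta, Epsilon}.
II (derived state '+') is shared by Delta, Epsilon, and Eta — a synapomorphy uniting that clade.
III: derived state '+' in Beta only — an autapomorphy, so it tells us nothing about relationships among taxa.
IV (derived state '+') is shared by Beta and Zeta — a synapomorphy uniting that clade.
Most parsimonious ingroup topology: ((Zeta,Beta),((Delta,Epsilon),Eta)).
Eta and Delta share a more recent common ancestor with each other than either does with Beta, so Beta is the least closely related of the three.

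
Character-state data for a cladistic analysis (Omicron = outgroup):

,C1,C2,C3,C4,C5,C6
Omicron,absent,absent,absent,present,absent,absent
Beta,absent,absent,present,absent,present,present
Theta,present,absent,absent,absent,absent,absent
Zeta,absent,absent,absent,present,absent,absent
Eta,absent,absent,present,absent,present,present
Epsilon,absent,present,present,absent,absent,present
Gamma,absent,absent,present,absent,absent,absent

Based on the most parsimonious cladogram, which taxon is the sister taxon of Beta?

Eta

Character polarity is set by the outgroup: the derived state is whichever differs from the outgroup's state, so for C4 the derived state is 'absent', and for the remaining characters it is 'present'.
C1 (derived state 'present') is unique to Theta (autapomorphy; uninformative for grouping).
C2: derived state 'present' in Epsilon only — an autapomorphy, so it tells us nothing about relationships among taxa.
Only Beta, Epsilon, Eta, and Gamma show the derived state 'present' for C3, supporting them as a clade.
C4: derived state 'absent' in Beta, Epsilon, Eta, Gamma, and Theta only — synapomorphy for {Beta, Epsilon, Eta, Gamma, Theta}.
C5 (derived state 'present') is shared by Beta and Eta — a synapomorphy uniting that clade.
C6: derived state 'present' in Beta, Epsilon, and Eta only — synapomorphy for {Beta, Epsilon, Eta}.
Most parsimonious ingroup topology: (((((Beta,Eta),Epsilon),Gamma),Theta),Zeta).
Beta and Eta form a cherry on this tree, so they are sister taxa.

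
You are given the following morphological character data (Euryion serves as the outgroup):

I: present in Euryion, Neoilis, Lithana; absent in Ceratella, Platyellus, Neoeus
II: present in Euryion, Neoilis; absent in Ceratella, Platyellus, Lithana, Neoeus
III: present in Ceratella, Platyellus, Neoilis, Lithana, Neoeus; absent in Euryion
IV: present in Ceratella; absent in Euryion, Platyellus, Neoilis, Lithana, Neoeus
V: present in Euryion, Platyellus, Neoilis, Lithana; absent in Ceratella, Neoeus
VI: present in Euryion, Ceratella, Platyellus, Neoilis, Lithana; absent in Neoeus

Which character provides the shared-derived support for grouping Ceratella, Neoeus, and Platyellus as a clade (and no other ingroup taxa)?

I

Character polarity is set by the outgroup: the derived state is whichever differs from the outgroup's state, so for I, II, V, VI the derived state is 'absent', and for the remaining characters it is 'present'.
Only Ceratella, Neoeus, and Platyellus show the derived state 'absent' for I, supporting them as a clade.
II (derived state 'absent') is shared by Ceratella, Lithana, Neoeus, and Platyellus — a synapomorphy uniting that clade.
All ingroup taxa share the derived state 'present' for III; it defines the ingroup but does not resolve relationships within it.
IV: derived state 'present' in Ceratella only — an autapomorphy, so it tells us nothing about relationships among taxa.
Only Ceratella and Neoeus show the derived state 'absent' for V, supporting them as a clade.
VI: derived state 'absent' in Neoeus only — an autapomorphy, so it tells us nothing about relationships among taxa.
Most parsimonious ingroup topology: ((((Ceratella,Neoeus),Platyellus),Lithana),Neoilis).
The clade {Ceratella, Neoeus, Platyellus} is supported by I: its derived state 'absent' occurs in exactly those taxa and in no other taxon (including the outgroup).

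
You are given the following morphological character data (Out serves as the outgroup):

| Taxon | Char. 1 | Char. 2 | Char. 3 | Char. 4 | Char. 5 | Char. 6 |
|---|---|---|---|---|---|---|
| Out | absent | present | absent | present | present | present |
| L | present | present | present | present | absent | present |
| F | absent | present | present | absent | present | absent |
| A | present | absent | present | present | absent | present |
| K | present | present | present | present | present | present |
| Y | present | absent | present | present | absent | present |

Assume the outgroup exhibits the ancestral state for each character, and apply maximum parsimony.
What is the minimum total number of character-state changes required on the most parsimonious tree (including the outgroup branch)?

Character polarity is set by the outgroup: the derived state is whichever differs from the outgroup's state, so for Char. 2, Char. 4, Char. 5, Char. 6 the derived state is 'absent', and for the remaining characters it is 'present'.
Char. 1: derived state 'present' in A, K, L, and Y only — synapomorphy for {A, K, L, Y}.
Char. 2 (derived state 'absent') is shared by A and Y — a synapomorphy uniting that clade.
Char. 3 (derived state 'present') is shared by all ingroup taxa — unites the whole ingroup.
Char. 4: derived state 'absent' in F only — an autapomorphy, so it tells us nothing about relationships among taxa.
Char. 5 (derived state 'absent') is shared by A, L, and Y — a synapomorphy uniting that clade.
Char. 6 (derived state 'absent') is unique to F (autapomorphy; uninformative for grouping).
Most parsimonious ingroup topology: (((L,(A,Y)),K),F).
Changes per character on this tree: Char. 1: 1; Char. 2: 1; Char. 3: 1; Char. 4: 1; Char. 5: 1; Char. 6: 1.
Total = 6.

6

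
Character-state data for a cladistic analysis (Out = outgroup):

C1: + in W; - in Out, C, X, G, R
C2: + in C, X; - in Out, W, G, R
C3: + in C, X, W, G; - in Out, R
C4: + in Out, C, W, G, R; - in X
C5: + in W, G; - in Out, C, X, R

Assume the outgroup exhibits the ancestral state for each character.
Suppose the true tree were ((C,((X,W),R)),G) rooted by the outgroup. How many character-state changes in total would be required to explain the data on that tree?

8

Map each character onto ((C,((X,W),R)),G) (rooted by Out) and count the minimum state changes it requires (Fitch parsimony):
C1: 1; C2: 2; C3: 2; C4: 1; C5: 2.
Total tree length = 8.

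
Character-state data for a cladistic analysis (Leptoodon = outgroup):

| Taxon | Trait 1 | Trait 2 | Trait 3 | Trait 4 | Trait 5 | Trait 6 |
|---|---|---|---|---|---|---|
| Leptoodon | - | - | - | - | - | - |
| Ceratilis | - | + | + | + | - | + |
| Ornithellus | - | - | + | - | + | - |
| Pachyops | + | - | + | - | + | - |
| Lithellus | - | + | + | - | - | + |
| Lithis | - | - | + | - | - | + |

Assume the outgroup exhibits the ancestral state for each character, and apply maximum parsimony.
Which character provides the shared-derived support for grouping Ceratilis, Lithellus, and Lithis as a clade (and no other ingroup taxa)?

Trait 6

The outgroup has state '-' for every character, so '+' is the derived state throughout.
Trait 1: derived state '+' in Pachyops only — an autapomorphy, so it tells us nothing about relationships among taxa.
Trait 2: derived state '+' in Ceratilis and Lithellus only — synapomorphy for {Ceratilis, Lithellus}.
Trait 3 (derived state '+') is shared by all ingroup taxa — unites the whole ingroup.
Trait 4: derived state '+' in Ceratilis only — an autapomorphy, so it tells us nothing about relationships among taxa.
Only Ornithellus and Pachyops show the derived state '+' for Trait 5, supporting them as a clade.
Trait 6: derived state '+' in Ceratilis, Lithellus, and Lithis only — synapomorphy for {Ceratilis, Lithellus, Lithis}.
Most parsimonious ingroup topology: (((Ceratilis,Lithellus),Lithis),(Ornithellus,Pachyops)).
The clade {Ceratilis, Lithellus, Lithis} is supported by Trait 6: its derived state '+' occurs in exactly those taxa and in no other taxon (including the outgroup).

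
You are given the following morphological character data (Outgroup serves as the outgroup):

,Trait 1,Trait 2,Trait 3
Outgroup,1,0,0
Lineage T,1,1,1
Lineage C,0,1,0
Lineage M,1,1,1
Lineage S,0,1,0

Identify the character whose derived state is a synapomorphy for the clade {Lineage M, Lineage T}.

Trait 3

Character polarity is set by the outgroup: the derived state is whichever differs from the outgroup's state, so for Trait 1 the derived state is '0', and for the remaining characters it is '1'.
Trait 1 (derived state '0') is shared by Lineage C and Lineage S — a synapomorphy uniting that clade.
Trait 2 (derived state '1') is shared by all ingroup taxa — unites the whole ingroup.
Only Lineage M and Lineage T show the derived state '1' for Trait 3, supporting them as a clade.
Most parsimonious ingroup topology: ((Lineage T,Lineage M),(Lineage C,Lineage S)).
The clade {Lineage M, Lineage T} is supported by Trait 3: its derived state '1' occurs in exactly those taxa and in no other taxon (including the outgroup).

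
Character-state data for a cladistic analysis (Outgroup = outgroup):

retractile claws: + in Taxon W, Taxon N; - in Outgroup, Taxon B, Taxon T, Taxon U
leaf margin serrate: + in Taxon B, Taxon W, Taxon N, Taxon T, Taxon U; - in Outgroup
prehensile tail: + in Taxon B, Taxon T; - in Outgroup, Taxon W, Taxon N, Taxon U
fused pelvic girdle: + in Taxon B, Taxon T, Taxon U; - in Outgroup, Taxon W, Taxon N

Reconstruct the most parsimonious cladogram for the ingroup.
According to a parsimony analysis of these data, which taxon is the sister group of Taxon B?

The outgroup has state '-' for every character, so '+' is the derived state throughout.
Only Taxon N and Taxon W show the derived state '+' for retractile claws, supporting them as a clade.
leaf margin serrate (derived state '+') is shared by all ingroup taxa — unites the whole ingroup.
Only Taxon B and Taxon T show the derived state '+' for prehensile tail, supporting them as a clade.
fused pelvic girdle: derived state '+' in Taxon B, Taxon T, and Taxon U only — synapomorphy for {Taxon B, Taxon T, Taxon U}.
Most parsimonious ingroup topology: (((Taxon B,Taxon T),Taxon U),(Taxon W,Taxon N)).
Taxon B and Taxon T form a cherry on this tree, so they are sister taxa.

Taxon T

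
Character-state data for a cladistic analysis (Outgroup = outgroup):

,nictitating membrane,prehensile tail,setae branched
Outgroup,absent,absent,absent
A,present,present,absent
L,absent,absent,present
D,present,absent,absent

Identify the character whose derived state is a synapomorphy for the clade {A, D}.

nictitating membrane

The outgroup has state 'absent' for every character, so 'present' is the derived state throughout.
nictitating membrane (derived state 'present') is shared by A and D — a synapomorphy uniting that clade.
prehensile tail (derived state 'present') is unique to A (autapomorphy; uninformative for grouping).
setae branched: derived state 'present' in L only — an autapomorphy, so it tells us nothing about relationships among taxa.
Most parsimonious ingroup topology: ((A,D),L).
The clade {A, D} is supported by nictitating membrane: its derived state 'present' occurs in exactly those taxa and in no other taxon (including the outgroup).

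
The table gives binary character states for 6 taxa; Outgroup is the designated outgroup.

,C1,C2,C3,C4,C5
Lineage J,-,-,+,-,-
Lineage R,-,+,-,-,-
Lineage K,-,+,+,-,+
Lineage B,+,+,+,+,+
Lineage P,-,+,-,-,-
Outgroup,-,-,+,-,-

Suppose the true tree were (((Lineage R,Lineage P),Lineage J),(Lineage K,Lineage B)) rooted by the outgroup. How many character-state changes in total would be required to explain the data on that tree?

Map each character onto (((Lineage R,Lineage P),Lineage J),(Lineage K,Lineage B)) (rooted by Outgroup) and count the minimum state changes it requires (Fitch parsimony):
C1: 1; C2: 2; C3: 1; C4: 1; C5: 1.
Total tree length = 6.

6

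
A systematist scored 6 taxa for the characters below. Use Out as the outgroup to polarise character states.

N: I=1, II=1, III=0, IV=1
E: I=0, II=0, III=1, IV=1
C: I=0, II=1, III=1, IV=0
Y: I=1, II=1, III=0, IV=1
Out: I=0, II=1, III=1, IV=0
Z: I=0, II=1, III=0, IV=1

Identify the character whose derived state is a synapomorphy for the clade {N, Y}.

Character polarity is set by the outgroup: the derived state is whichever differs from the outgroup's state, so for II, III the derived state is '0', and for the remaining characters it is '1'.
I (derived state '1') is shared by N and Y — a synapomorphy uniting that clade.
II: derived state '0' in E only — an autapomorphy, so it tells us nothing about relationships among taxa.
III: derived state '0' in N, Y, and Z only — synapomorphy for {N, Y, Z}.
Only E, N, Y, and Z show the derived state '1' for IV, supporting them as a clade.
Most parsimonious ingroup topology: (C,(((Y,N),Z),E)).
The clade {N, Y} is supported by I: its derived state '1' occurs in exactly those taxa and in no other taxon (including the outgroup).

I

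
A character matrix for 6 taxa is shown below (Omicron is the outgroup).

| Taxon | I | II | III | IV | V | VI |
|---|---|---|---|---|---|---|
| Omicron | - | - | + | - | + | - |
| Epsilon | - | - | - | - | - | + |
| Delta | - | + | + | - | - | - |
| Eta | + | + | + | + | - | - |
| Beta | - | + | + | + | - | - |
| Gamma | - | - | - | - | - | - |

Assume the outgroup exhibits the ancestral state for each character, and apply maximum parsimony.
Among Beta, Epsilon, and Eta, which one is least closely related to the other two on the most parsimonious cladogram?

Epsilon

Character polarity is set by the outgroup: the derived state is whichever differs from the outgroup's state, so for III, V the derived state is '-', and for the remaining characters it is '+'.
I: derived state '+' in Eta only — an autapomorphy, so it tells us nothing about relationships among taxa.
II (derived state '+') is shared by Beta, Delta, and Eta — a synapomorphy uniting that clade.
III (derived state '-') is shared by Epsilon and Gamma — a synapomorphy uniting that clade.
IV: derived state '+' in Beta and Eta only — synapomorphy for {Beta, Eta}.
V (derived state '-') is shared by all ingroup taxa — unites the whole ingroup.
VI: derived state '+' in Epsilon only — an autapomorphy, so it tells us nothing about relationships among taxa.
Most parsimonious ingroup topology: ((Epsilon,Gamma),(Delta,(Eta,Beta))).
Eta and Beta share a more recent common ancestor with each other than either does with Epsilon, so Epsilon is the least closely related of the three.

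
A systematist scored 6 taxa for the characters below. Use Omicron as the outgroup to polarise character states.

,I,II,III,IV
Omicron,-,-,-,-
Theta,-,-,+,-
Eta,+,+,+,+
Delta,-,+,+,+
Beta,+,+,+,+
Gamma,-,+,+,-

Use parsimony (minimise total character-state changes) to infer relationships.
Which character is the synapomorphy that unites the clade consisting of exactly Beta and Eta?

I

The outgroup has state '-' for every character, so '+' is the derived state throughout.
I: derived state '+' in Beta and Eta only — synapomorphy for {Beta, Eta}.
II: derived state '+' in Beta, Delta, Eta, and Gamma only — synapomorphy for {Beta, Delta, Eta, Gamma}.
All ingroup taxa share the derived state '+' for III; it defines the ingroup but does not resolve relationships within it.
IV: derived state '+' in Beta, Delta, and Eta only — synapomorphy for {Beta, Delta, Eta}.
Most parsimonious ingroup topology: (Theta,(((Eta,Beta),Delta),Gamma)).
The clade {Beta, Eta} is supported by I: its derived state '+' occurs in exactly those taxa and in no other taxon (including the outgroup).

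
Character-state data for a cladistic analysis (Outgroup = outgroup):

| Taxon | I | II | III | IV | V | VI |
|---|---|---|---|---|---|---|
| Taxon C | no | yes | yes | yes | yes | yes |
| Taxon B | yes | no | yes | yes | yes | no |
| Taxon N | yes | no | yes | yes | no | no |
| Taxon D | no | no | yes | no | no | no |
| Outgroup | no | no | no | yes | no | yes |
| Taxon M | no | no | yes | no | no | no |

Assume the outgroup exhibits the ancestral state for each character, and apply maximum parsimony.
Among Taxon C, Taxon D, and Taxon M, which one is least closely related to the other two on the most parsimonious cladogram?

Taxon C

Character polarity is set by the outgroup: the derived state is whichever differs from the outgroup's state, so for IV, VI the derived state is 'no', and for the remaining characters it is 'yes'.
Only Taxon B and Taxon N show the derived state 'yes' for I, supporting them as a clade.
II: derived state 'yes' in Taxon C only — an autapomorphy, so it tells us nothing about relationships among taxa.
III (derived state 'yes') is shared by all ingroup taxa — unites the whole ingroup.
Only Taxon D and Taxon M show the derived state 'no' for IV, supporting them as a clade.
V groups Taxon B and Taxon C, which is incompatible with the clades supported by the remaining characters; treating it as convergent (homoplasy) costs fewer steps than any alternative tree.
VI: derived state 'no' in Taxon B, Taxon D, Taxon M, and Taxon N only — synapomorphy for {Taxon B, Taxon D, Taxon M, Taxon N}.
Most parsimonious ingroup topology: (((Taxon M,Taxon D),(Taxon N,Taxon B)),Taxon C).
Taxon D and Taxon M share a more recent common ancestor with each other than either does with Taxon C, so Taxon C is the least closely related of the three.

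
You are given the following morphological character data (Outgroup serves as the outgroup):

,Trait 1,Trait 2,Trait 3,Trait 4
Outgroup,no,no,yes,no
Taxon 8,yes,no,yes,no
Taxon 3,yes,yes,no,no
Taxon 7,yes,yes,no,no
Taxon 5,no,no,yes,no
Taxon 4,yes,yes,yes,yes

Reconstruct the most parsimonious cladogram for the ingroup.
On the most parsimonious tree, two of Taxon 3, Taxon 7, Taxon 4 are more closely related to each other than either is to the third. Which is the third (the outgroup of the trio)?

Taxon 4

Character polarity is set by the outgroup: the derived state is whichever differs from the outgroup's state, so for Trait 3 the derived state is 'no', and for the remaining characters it is 'yes'.
Trait 1: derived state 'yes' in Taxon 3, Taxon 4, Taxon 7, and Taxon 8 only — synapomorphy for {Taxon 3, Taxon 4, Taxon 7, Taxon 8}.
Only Taxon 3, Taxon 4, and Taxon 7 show the derived state 'yes' for Trait 2, supporting them as a clade.
Only Taxon 3 and Taxon 7 show the derived state 'no' for Trait 3, supporting them as a clade.
Trait 4: derived state 'yes' in Taxon 4 only — an autapomorphy, so it tells us nothing about relationships among taxa.
Most parsimonious ingroup topology: ((Taxon 8,((Taxon 3,Taxon 7),Taxon 4)),Taxon 5).
Taxon 3 and Taxon 7 share a more recent common ancestor with each other than either does with Taxon 4, so Taxon 4 is the least closely related of the three.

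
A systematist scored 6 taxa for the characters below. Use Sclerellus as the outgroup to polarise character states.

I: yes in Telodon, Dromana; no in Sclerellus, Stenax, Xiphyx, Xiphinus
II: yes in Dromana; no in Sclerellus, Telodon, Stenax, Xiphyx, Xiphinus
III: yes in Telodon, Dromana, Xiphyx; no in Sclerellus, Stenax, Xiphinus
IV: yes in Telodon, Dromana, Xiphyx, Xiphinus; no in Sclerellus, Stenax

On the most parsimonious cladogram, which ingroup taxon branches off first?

The outgroup has state 'no' for every character, so 'yes' is the derived state throughout.
I (derived state 'yes') is shared by Dromana and Telodon — a synapomorphy uniting that clade.
II (derived state 'yes') is unique to Dromana (autapomorphy; uninformative for grouping).
Only Dromana, Telodon, and Xiphyx show the derived state 'yes' for III, supporting them as a clade.
IV (derived state 'yes') is shared by Dromana, Telodon, Xiphinus, and Xiphyx — a synapomorphy uniting that clade.
Most parsimonious ingroup topology: ((((Telodon,Dromana),Xiphyx),Xiphinus),Stenax).
Stenax is sister to the clade containing all other ingroup taxa, so it is the earliest-diverging (most basal) ingroup lineage.

Stenax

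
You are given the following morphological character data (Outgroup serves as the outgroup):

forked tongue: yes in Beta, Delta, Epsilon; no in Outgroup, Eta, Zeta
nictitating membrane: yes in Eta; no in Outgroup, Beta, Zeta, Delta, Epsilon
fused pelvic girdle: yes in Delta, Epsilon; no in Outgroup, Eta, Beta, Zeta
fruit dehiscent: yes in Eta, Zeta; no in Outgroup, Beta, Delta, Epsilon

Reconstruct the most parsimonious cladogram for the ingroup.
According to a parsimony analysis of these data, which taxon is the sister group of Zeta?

Eta

The outgroup has state 'no' for every character, so 'yes' is the derived state throughout.
forked tongue: derived state 'yes' in Beta, Delta, and Epsilon only — synapomorphy for {Beta, Delta, Epsilon}.
nictitating membrane: derived state 'yes' in Eta only — an autapomorphy, so it tells us nothing about relationships among taxa.
Only Delta and Epsilon show the derived state 'yes' for fused pelvic girdle, supporting them as a clade.
Only Eta and Zeta show the derived state 'yes' for fruit dehiscent, supporting them as a clade.
Most parsimonious ingroup topology: ((Eta,Zeta),(Beta,(Delta,Epsilon))).
Zeta and Eta form a cherry on this tree, so they are sister taxa.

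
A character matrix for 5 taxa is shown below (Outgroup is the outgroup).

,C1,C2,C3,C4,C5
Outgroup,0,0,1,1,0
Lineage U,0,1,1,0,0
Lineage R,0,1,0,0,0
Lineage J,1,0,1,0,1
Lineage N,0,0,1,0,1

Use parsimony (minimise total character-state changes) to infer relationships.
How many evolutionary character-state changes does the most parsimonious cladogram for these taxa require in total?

Character polarity is set by the outgroup: the derived state is whichever differs from the outgroup's state, so for C3, C4 the derived state is '0', and for the remaining characters it is '1'.
C1: derived state '1' in Lineage J only — an autapomorphy, so it tells us nothing about relationships among taxa.
C2: derived state '1' in Lineage R and Lineage U only — synapomorphy for {Lineage R, Lineage U}.
C3: derived state '0' in Lineage R only — an autapomorphy, so it tells us nothing about relationships among taxa.
All ingroup taxa share the derived state '0' for C4; it defines the ingroup but does not resolve relationships within it.
Only Lineage J and Lineage N show the derived state '1' for C5, supporting them as a clade.
Most parsimonious ingroup topology: ((Lineage U,Lineage R),(Lineage J,Lineage N)).
Changes per character on this tree: C1: 1; C2: 1; C3: 1; C4: 1; C5: 1.
Total = 5.

5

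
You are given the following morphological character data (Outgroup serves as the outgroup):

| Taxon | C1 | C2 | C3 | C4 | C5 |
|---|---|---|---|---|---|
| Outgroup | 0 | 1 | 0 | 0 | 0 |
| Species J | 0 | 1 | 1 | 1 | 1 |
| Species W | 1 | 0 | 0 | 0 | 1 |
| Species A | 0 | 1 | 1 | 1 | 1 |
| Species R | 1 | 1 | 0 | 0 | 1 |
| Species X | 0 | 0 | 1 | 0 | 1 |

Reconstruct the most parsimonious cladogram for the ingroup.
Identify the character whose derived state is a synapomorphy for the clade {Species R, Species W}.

C1

Character polarity is set by the outgroup: the derived state is whichever differs from the outgroup's state, so for C2 the derived state is '0', and for the remaining characters it is '1'.
C1 (derived state '1') is shared by Species R and Species W — a synapomorphy uniting that clade.
C2 groups Species W and Species X, which is incompatible with the clades supported by the remaining characters; treating it as convergent (homoplasy) costs fewer steps than any alternative tree.
Only Species A, Species J, and Species X show the derived state '1' for C3, supporting them as a clade.
C4 (derived state '1') is shared by Species A and Species J — a synapomorphy uniting that clade.
C5 (derived state '1') is shared by all ingroup taxa — unites the whole ingroup.
Most parsimonious ingroup topology: (((Species J,Species A),Species X),(Species W,Species R)).
The clade {Species R, Species W} is supported by C1: its derived state '1' occurs in exactly those taxa and in no other taxon (including the outgroup).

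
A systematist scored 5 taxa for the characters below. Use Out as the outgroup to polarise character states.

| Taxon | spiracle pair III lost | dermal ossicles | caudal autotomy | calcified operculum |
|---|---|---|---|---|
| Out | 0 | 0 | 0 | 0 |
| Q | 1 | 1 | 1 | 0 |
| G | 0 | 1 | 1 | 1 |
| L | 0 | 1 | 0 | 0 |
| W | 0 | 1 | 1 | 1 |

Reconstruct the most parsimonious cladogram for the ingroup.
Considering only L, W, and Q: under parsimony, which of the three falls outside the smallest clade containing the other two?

The outgroup has state '0' for every character, so '1' is the derived state throughout.
spiracle pair III lost (derived state '1') is unique to Q (autapomorphy; uninformative for grouping).
All ingroup taxa share the derived state '1' for dermal ossicles; it defines the ingroup but does not resolve relationships within it.
caudal autotomy (derived state '1') is shared by G, Q, and W — a synapomorphy uniting that clade.
Only G and W show the derived state '1' for calcified operculum, supporting them as a clade.
Most parsimonious ingroup topology: ((Q,(G,W)),L).
Q and W share a more recent common ancestor with each other than either does with L, so L is the least closely related of the three.

L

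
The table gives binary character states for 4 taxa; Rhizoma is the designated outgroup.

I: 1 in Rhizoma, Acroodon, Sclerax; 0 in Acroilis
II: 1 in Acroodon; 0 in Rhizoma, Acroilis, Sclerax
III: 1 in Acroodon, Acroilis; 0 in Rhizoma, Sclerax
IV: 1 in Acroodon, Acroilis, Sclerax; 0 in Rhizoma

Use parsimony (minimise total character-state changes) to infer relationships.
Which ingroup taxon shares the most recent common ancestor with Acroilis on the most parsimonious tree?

Acroodon

Character polarity is set by the outgroup: the derived state is whichever differs from the outgroup's state, so for I the derived state is '0', and for the remaining characters it is '1'.
I (derived state '0') is unique to Acroilis (autapomorphy; uninformative for grouping).
II (derived state '1') is unique to Acroodon (autapomorphy; uninformative for grouping).
III (derived state '1') is shared by Acroilis and Acroodon — a synapomorphy uniting that clade.
IV (derived state '1') is shared by all ingroup taxa — unites the whole ingroup.
Most parsimonious ingroup topology: ((Acroodon,Acroilis),Sclerax).
Acroilis and Acroodon form a cherry on this tree, so they are sister taxa.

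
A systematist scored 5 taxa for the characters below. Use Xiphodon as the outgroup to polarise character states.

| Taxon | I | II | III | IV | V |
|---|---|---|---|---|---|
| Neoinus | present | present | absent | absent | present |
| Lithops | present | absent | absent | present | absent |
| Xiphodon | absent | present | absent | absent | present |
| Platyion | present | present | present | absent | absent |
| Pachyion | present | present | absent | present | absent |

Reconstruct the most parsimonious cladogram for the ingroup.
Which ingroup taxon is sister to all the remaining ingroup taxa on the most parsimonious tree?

Character polarity is set by the outgroup: the derived state is whichever differs from the outgroup's state, so for II, V the derived state is 'absent', and for the remaining characters it is 'present'.
All ingroup taxa share the derived state 'present' for I; it defines the ingroup but does not resolve relationships within it.
II: derived state 'absent' in Lithops only — an autapomorphy, so it tells us nothing about relationships among taxa.
III: derived state 'present' in Platyion only — an autapomorphy, so it tells us nothing about relationships among taxa.
IV: derived state 'present' in Lithops and Pachyion only — synapomorphy for {Lithops, Pachyion}.
Only Lithops, Pachyion, and Platyion show the derived state 'absent' for V, supporting them as a clade.
Most parsimonious ingroup topology: (((Pachyion,Lithops),Platyion),Neoinus).
Neoinus is sister to the clade containing all other ingroup taxa, so it is the earliest-diverging (most basal) ingroup lineage.

Neoinus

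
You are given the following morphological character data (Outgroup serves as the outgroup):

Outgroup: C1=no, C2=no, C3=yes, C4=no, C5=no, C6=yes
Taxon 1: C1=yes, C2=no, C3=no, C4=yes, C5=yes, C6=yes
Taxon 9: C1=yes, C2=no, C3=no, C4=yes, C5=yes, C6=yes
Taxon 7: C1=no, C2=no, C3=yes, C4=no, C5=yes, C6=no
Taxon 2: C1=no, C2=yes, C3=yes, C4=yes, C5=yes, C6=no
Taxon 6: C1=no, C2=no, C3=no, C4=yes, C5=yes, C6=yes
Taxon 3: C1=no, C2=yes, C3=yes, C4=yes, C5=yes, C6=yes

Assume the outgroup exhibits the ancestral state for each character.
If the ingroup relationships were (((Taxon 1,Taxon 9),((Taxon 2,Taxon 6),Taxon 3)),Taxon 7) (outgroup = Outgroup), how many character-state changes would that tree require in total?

9

Map each character onto (((Taxon 1,Taxon 9),((Taxon 2,Taxon 6),Taxon 3)),Taxon 7) (rooted by Outgroup) and count the minimum state changes it requires (Fitch parsimony):
C1: 1; C2: 2; C3: 2; C4: 1; C5: 1; C6: 2.
Total tree length = 9.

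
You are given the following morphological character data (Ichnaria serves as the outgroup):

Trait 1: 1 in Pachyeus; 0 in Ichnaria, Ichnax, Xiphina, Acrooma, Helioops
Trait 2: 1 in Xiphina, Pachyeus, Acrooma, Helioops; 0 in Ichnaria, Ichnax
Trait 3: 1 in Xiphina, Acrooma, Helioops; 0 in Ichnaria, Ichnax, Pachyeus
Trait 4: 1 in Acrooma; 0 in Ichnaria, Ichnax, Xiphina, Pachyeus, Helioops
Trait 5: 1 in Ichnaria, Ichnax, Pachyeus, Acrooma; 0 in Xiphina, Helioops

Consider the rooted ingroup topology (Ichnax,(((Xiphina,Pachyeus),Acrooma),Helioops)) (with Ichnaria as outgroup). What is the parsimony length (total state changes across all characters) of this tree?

Map each character onto (Ichnax,(((Xiphina,Pachyeus),Acrooma),Helioops)) (rooted by Ichnaria) and count the minimum state changes it requires (Fitch parsimony):
Trait 1: 1; Trait 2: 1; Trait 3: 2; Trait 4: 1; Trait 5: 2.
Total tree length = 7.

7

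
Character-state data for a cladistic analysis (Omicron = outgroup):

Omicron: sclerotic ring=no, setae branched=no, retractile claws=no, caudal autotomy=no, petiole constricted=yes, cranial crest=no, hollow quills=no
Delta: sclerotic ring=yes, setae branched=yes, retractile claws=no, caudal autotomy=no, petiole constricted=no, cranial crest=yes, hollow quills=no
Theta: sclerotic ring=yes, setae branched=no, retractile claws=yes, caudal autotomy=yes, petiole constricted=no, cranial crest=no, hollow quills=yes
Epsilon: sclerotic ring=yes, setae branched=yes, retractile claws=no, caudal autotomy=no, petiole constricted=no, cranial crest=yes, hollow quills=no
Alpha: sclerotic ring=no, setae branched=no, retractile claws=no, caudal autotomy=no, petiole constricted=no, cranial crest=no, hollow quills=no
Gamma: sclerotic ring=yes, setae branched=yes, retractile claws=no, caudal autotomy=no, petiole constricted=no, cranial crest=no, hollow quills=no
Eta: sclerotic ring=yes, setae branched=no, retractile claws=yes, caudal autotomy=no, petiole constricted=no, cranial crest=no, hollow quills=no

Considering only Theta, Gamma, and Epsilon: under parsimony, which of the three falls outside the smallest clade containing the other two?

Theta

Character polarity is set by the outgroup: the derived state is whichever differs from the outgroup's state, so for petiole constricted the derived state is 'no', and for the remaining characters it is 'yes'.
sclerotic ring: derived state 'yes' in Delta, Epsilon, Eta, Gamma, and Theta only — synapomorphy for {Delta, Epsilon, Eta, Gamma, Theta}.
setae branched (derived state 'yes') is shared by Delta, Epsilon, and Gamma — a synapomorphy uniting that clade.
retractile claws: derived state 'yes' in Eta and Theta only — synapomorphy for {Eta, Theta}.
caudal autotomy: derived state 'yes' in Theta only — an autapomorphy, so it tells us nothing about relationships among taxa.
petiole constricted (derived state 'no') is shared by all ingroup taxa — unites the whole ingroup.
cranial crest (derived state 'yes') is shared by Delta and Epsilon — a synapomorphy uniting that clade.
hollow quills: derived state 'yes' in Theta only — an autapomorphy, so it tells us nothing about relationships among taxa.
Most parsimonious ingroup topology: ((((Delta,Epsilon),Gamma),(Theta,Eta)),Alpha).
Gamma and Epsilon share a more recent common ancestor with each other than either does with Theta, so Theta is the least closely related of the three.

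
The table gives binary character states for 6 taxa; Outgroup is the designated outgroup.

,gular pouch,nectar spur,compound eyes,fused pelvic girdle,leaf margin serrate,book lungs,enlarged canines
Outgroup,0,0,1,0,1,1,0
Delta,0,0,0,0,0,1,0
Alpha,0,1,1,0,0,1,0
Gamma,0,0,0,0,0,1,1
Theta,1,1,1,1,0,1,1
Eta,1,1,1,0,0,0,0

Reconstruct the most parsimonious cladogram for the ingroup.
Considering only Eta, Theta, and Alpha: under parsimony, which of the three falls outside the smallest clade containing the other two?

Character polarity is set by the outgroup: the derived state is whichever differs from the outgroup's state, so for compound eyes, leaf margin serrate, book lungs the derived state is '0', and for the remaining characters it is '1'.
gular pouch (derived state '1') is shared by Eta and Theta — a synapomorphy uniting that clade.
nectar spur (derived state '1') is shared by Alpha, Eta, and Theta — a synapomorphy uniting that clade.
Only Delta and Gamma show the derived state '0' for compound eyes, supporting them as a clade.
fused pelvic girdle (derived state '1') is unique to Theta (autapomorphy; uninformative for grouping).
leaf margin serrate (derived state '0') is shared by all ingroup taxa — unites the whole ingroup.
book lungs: derived state '0' in Eta only — an autapomorphy, so it tells us nothing about relationships among taxa.
enlarged canines groups Gamma and Theta, which is incompatible with the clades supported by the remaining characters; treating it as convergent (homoplasy) costs fewer steps than any alternative tree.
Most parsimonious ingroup topology: ((Delta,Gamma),(Alpha,(Theta,Eta))).
Theta and Eta share a more recent common ancestor with each other than either does with Alpha, so Alpha is the least closely related of the three.

Alpha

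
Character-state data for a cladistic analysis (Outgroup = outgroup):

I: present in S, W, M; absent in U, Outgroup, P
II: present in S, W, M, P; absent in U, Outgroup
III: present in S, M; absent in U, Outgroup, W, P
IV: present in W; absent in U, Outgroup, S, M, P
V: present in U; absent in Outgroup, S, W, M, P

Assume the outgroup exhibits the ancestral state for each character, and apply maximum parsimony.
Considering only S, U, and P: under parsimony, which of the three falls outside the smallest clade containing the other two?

The outgroup has state 'absent' for every character, so 'present' is the derived state throughout.
I (derived state 'present') is shared by M, S, and W — a synapomorphy uniting that clade.
Only M, P, S, and W show the derived state 'present' for II, supporting them as a clade.
Only M and S show the derived state 'present' for III, supporting them as a clade.
IV: derived state 'present' in W only — an autapomorphy, so it tells us nothing about relationships among taxa.
V: derived state 'present' in U only — an autapomorphy, so it tells us nothing about relationships among taxa.
Most parsimonious ingroup topology: ((((S,M),W),P),U).
P and S share a more recent common ancestor with each other than either does with U, so U is the least closely related of the three.

U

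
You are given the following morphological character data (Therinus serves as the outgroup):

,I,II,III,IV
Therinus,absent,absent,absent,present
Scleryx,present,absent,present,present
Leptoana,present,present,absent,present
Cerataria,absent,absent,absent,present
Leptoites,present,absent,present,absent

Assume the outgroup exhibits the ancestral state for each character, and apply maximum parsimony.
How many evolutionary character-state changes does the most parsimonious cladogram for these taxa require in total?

4

Character polarity is set by the outgroup: the derived state is whichever differs from the outgroup's state, so for IV the derived state is 'absent', and for the remaining characters it is 'present'.
I (derived state 'present') is shared by Leptoana, Leptoites, and Scleryx — a synapomorphy uniting that clade.
II: derived state 'present' in Leptoana only — an autapomorphy, so it tells us nothing about relationships among taxa.
III: derived state 'present' in Leptoites and Scleryx only — synapomorphy for {Leptoites, Scleryx}.
IV: derived state 'absent' in Leptoites only — an autapomorphy, so it tells us nothing about relationships among taxa.
Most parsimonious ingroup topology: (Cerataria,((Scleryx,Leptoites),Leptoana)).
Changes per character on this tree: I: 1; II: 1; III: 1; IV: 1.
Total = 4.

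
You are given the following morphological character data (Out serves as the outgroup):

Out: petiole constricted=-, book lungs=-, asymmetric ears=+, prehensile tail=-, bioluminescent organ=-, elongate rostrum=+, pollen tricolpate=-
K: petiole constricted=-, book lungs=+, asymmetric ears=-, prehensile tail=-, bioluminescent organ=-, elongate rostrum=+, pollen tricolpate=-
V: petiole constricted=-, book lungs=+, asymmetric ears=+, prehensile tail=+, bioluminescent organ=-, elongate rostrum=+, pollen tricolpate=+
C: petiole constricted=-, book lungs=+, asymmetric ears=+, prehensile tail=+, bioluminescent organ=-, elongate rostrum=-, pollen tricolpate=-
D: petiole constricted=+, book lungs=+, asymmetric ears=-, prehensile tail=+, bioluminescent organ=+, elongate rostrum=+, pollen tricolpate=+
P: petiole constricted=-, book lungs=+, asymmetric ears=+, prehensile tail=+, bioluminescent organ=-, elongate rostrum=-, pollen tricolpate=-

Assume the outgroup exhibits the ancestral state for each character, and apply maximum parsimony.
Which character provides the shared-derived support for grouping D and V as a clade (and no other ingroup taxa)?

pollen tricolpate

Character polarity is set by the outgroup: the derived state is whichever differs from the outgroup's state, so for asymmetric ears, elongate rostrum the derived state is '-', and for the remaining characters it is '+'.
petiole constricted (derived state '+') is unique to D (autapomorphy; uninformative for grouping).
book lungs (derived state '+') is shared by all ingroup taxa — unites the whole ingroup.
asymmetric ears (state '-') occurs in D and K but conflicts with the nesting implied by the other characters — most parsimoniously interpreted as homoplasy.
prehensile tail (derived state '+') is shared by C, D, P, and V — a synapomorphy uniting that clade.
bioluminescent organ: derived state '+' in D only — an autapomorphy, so it tells us nothing about relationships among taxa.
Only C and P show the derived state '-' for elongate rostrum, supporting them as a clade.
pollen tricolpate: derived state '+' in D and V only — synapomorphy for {D, V}.
Most parsimonious ingroup topology: (K,((V,D),(C,P))).
The clade {D, V} is supported by pollen tricolpate: its derived state '+' occurs in exactly those taxa and in no other taxon (including the outgroup).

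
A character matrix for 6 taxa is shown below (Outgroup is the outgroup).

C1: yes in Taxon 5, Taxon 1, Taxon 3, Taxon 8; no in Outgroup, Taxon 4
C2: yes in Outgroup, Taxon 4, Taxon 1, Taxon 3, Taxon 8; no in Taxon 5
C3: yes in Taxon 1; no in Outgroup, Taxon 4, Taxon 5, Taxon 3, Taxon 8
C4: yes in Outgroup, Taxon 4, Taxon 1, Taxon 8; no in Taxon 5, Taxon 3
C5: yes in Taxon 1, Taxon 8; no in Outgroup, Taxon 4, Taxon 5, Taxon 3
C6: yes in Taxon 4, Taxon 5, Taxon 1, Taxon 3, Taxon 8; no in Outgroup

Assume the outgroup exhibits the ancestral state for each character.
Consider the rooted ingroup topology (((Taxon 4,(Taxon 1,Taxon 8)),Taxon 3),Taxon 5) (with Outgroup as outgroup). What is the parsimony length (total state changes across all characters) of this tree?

8

Map each character onto (((Taxon 4,(Taxon 1,Taxon 8)),Taxon 3),Taxon 5) (rooted by Outgroup) and count the minimum state changes it requires (Fitch parsimony):
C1: 2; C2: 1; C3: 1; C4: 2; C5: 1; C6: 1.
Total tree length = 8.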